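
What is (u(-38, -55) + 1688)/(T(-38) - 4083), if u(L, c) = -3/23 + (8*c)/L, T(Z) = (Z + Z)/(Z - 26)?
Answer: -11882544/28540033 ≈ -0.41635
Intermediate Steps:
T(Z) = 2*Z/(-26 + Z) (T(Z) = (2*Z)/(-26 + Z) = 2*Z/(-26 + Z))
u(L, c) = -3/23 + 8*c/L (u(L, c) = -3*1/23 + 8*c/L = -3/23 + 8*c/L)
(u(-38, -55) + 1688)/(T(-38) - 4083) = ((-3/23 + 8*(-55)/(-38)) + 1688)/(2*(-38)/(-26 - 38) - 4083) = ((-3/23 + 8*(-55)*(-1/38)) + 1688)/(2*(-38)/(-64) - 4083) = ((-3/23 + 220/19) + 1688)/(2*(-38)*(-1/64) - 4083) = (5003/437 + 1688)/(19/16 - 4083) = 742659/(437*(-65309/16)) = (742659/437)*(-16/65309) = -11882544/28540033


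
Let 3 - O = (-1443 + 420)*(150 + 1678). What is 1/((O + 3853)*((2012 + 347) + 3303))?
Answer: 1/10610021800 ≈ 9.4250e-11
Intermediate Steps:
O = 1870047 (O = 3 - (-1443 + 420)*(150 + 1678) = 3 - (-1023)*1828 = 3 - 1*(-1870044) = 3 + 1870044 = 1870047)
1/((O + 3853)*((2012 + 347) + 3303)) = 1/((1870047 + 3853)*((2012 + 347) + 3303)) = 1/(1873900*(2359 + 3303)) = 1/(1873900*5662) = 1/10610021800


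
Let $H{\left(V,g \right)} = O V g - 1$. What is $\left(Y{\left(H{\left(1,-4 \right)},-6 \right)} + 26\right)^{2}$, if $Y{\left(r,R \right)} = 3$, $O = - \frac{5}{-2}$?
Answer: $841$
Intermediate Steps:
$O = \frac{5}{2}$ ($O = \left(-5\right) \left(- \frac{1}{2}\right) = \frac{5}{2} \approx 2.5$)
$H{\left(V,g \right)} = -1 + \frac{5 V g}{2}$ ($H{\left(V,g \right)} = \frac{5 V}{2} g - 1 = \frac{5 V g}{2} - 1 = -1 + \frac{5 V g}{2}$)
$\left(Y{\left(H{\left(1,-4 \right)},-6 \right)} + 26\right)^{2} = \left(3 + 26\right)^{2} = 29^{2} = 841$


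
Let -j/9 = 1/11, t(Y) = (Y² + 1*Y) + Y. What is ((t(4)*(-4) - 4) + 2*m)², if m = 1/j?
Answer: 850084/81 ≈ 10495.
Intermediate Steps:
t(Y) = Y² + 2*Y (t(Y) = (Y² + Y) + Y = (Y + Y²) + Y = Y² + 2*Y)
j = -9/11 ≈ -0.81818
m = -11/9 (m = 1/(-9/11) = -11/9 ≈ -1.2222)
((t(4)*(-4) - 4) + 2*m)² = (((4*(2 + 4))*(-4) - 4) + 2*(-11/9))² = (((4*6)*(-4) - 4) - 22/9)² = ((24*(-4) - 4) - 22/9)² = ((-96 - 4) - 22/9)² = (-100 - 22/9)² = (-922/9)² = 850084/81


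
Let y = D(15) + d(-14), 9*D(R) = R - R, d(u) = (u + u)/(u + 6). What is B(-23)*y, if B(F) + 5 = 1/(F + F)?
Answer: -1617/92 ≈ -17.576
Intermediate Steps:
d(u) = 2*u/(6 + u) (d(u) = (2*u)/(6 + u) = 2*u/(6 + u))
B(F) = -5 + 1/(2*F) (B(F) = -5 + 1/(F + F) = -5 + 1/(2*F))
D(R) = 0 (D(R) = (R - R)/9 = (1/9)*0 = 0)
y = 7/2 (y = 0 + 2*(-14)/(6 - 14) = 0 + 2*(-14)/(-8) = 0 + 2*(-14)*(-1/8) = 0 + 7/2 = 7/2 ≈ 3.5000)
B(-23)*y = (-5 + (1/2)/(-23))*(7/2) = (-5 + (1/2)*(-1/23))*(7/2) = (-5 - 1/46)*(7/2) = -231/46*7/2 = -1617/92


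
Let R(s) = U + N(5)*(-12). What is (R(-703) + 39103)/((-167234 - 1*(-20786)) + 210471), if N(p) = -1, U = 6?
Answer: 39121/64023 ≈ 0.61105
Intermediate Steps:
R(s) = 18 (R(s) = 6 - 1*(-12) = 6 + 12 = 18)
(R(-703) + 39103)/((-167234 - 1*(-20786)) + 210471) = (18 + 39103)/((-167234 - 1*(-20786)) + 210471) = 39121/((-167234 + 20786) + 210471) = 39121/(-146448 + 210471) = 39121/64023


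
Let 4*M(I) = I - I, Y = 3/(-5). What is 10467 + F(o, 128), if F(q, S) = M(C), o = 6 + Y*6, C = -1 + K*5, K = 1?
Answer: 10467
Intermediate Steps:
Y = -⅗ (Y = 3*(-⅕) = -⅗ ≈ -0.60000)
C = 4 (C = -1 + 1*5 = -1 + 5 = 4)
M(I) = 0 (M(I) = (I - I)/4 = (¼)*0 = 0)
o = 12/5 (o = 6 - ⅗*6 = 6 - 18/5 = 12/5 ≈ 2.4000)
F(q, S) = 0
10467 + F(o, 128) = 10467 + 0 = 10467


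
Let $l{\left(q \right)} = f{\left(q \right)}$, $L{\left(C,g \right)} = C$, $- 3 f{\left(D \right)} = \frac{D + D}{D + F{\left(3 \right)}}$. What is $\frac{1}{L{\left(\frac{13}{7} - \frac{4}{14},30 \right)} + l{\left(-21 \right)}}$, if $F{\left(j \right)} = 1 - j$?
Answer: $\frac{161}{155} \approx 1.0387$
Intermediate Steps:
$f{\left(D \right)} = - \frac{2 D}{3 \left(-2 + D\right)}$ ($f{\left(D \right)} = - \frac{\left(D + D\right) \frac{1}{D + \left(1 - 3\right)}}{3} = - \frac{2 D \frac{1}{D + \left(1 - 3\right)}}{3} = - \frac{2 D \frac{1}{D - 2}}{3} = - \frac{2 D \frac{1}{-2 + D}}{3} = - \frac{2 D}{3 \left(-2 + D\right)}$)
$l{\left(q \right)} = - \frac{2 q}{-6 + 3 q}$
$\frac{1}{L{\left(\frac{13}{7} - \frac{4}{14},30 \right)} + l{\left(-21 \right)}} = \frac{1}{\left(\frac{13}{7} - \frac{4}{14}\right) - - \frac{42}{-6 + 3 \left(-21\right)}} = \frac{1}{\left(13 \cdot \frac{1}{7} - \frac{2}{7}\right) - - \frac{42}{-6 - 63}} = \frac{1}{\left(\frac{13}{7} - \frac{2}{7}\right) - - \frac{42}{-69}} = \frac{1}{\frac{11}{7} - \left(-42\right) \left(- \frac{1}{69}\right)} = \frac{1}{\frac{11}{7} - \frac{14}{23}} = \frac{1}{\frac{155}{161}} = \frac{161}{155}$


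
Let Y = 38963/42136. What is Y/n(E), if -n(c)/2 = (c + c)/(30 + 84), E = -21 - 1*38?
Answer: 2220891/4972048 ≈ 0.44668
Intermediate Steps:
E = -59 (E = -21 - 38 = -59)
n(c) = -2*c/57 (n(c) = -2*(c + c)/(30 + 84) = -2*2*c/114 = -2*c/57)
Y = 38963/42136 (Y = 38963*(1/42136) = 38963/42136 ≈ 0.92470)
Y/n(E) = 38963/(42136*((-2/57*(-59)))) = 38963/(42136*(118/57)) = (38963/42136)*(57/118) = 2220891/4972048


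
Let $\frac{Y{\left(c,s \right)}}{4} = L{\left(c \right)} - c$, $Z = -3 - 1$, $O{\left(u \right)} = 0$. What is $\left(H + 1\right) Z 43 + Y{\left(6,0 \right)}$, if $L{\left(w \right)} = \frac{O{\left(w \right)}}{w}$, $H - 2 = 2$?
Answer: $-884$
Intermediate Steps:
$H = 4$ ($H = 2 + 2 = 4$)
$L{\left(w \right)} = 0$ ($L{\left(w \right)} = \frac{0}{w} = 0$)
$Z = -4$ ($Z = -3 - 1 = -4$)
$Y{\left(c,s \right)} = - 4 c$ ($Y{\left(c,s \right)} = 4 \left(0 - c\right) = 4 \left(- c\right) = - 4 c$)
$\left(H + 1\right) Z 43 + Y{\left(6,0 \right)} = \left(4 + 1\right) \left(-4\right) 43 - 24 = 5 \left(-4\right) 43 - 24 = \left(-20\right) 43 - 24 = -860 - 24 = -884$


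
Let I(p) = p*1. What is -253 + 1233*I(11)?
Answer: 13310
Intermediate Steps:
I(p) = p
-253 + 1233*I(11) = -253 + 1233*11 = -253 + 13563 = 13310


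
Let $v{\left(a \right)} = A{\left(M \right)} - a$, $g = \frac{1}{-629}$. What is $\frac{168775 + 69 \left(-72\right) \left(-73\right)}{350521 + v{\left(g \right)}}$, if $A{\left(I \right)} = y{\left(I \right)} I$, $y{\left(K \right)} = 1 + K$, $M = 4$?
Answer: $\frac{334275131}{220490290} \approx 1.5161$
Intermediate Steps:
$g = - \frac{1}{629} \approx -0.0015898$
$A{\left(I \right)} = I \left(1 + I\right)$ ($A{\left(I \right)} = \left(1 + I\right) I = I \left(1 + I\right)$)
$v{\left(a \right)} = 20 - a$ ($v{\left(a \right)} = 4 \left(1 + 4\right) - a = 4 \cdot 5 - a = 20 - a$)
$\frac{168775 + 69 \left(-72\right) \left(-73\right)}{350521 + v{\left(g \right)}} = \frac{168775 + 69 \left(-72\right) \left(-73\right)}{350521 + \left(20 - - \frac{1}{629}\right)} = \frac{168775 - -362664}{350521 + \left(20 + \frac{1}{629}\right)} = \frac{168775 + 362664}{350521 + \frac{12581}{629}} = \frac{531439}{\frac{220490290}{629}} = 531439 \cdot \frac{629}{220490290} = \frac{334275131}{220490290}$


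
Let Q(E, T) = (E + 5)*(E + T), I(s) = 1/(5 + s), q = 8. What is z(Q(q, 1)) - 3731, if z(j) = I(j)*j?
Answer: -455065/122 ≈ -3730.0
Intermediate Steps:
Q(E, T) = (5 + E)*(E + T)
z(j) = j/(5 + j)
z(Q(q, 1)) - 3731 = (8² + 5*8 + 5*1 + 8*1)/(5 + (8² + 5*8 + 5*1 + 8*1)) - 3731 = (64 + 40 + 5 + 8)/(5 + (64 + 40 + 5 + 8)) - 3731 = 117/(5 + 117) - 3731 = 117/122 - 3731 = -455065/122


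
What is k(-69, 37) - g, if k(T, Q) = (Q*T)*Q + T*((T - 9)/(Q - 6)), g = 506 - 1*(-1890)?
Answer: -2997185/31 ≈ -96683.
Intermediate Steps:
g = 2396 (g = 506 + 1890 = 2396)
k(T, Q) = T*Q² + T*(-9 + T)/(-6 + Q) (k(T, Q) = T*Q² + T*((-9 + T)/(-6 + Q)) = T*Q² + T*(-9 + T)/(-6 + Q))
k(-69, 37) - g = -69*(-9 - 69 + 37³ - 6*37²)/(-6 + 37) - 1*2396 = -69*(-9 - 69 + 50653 - 6*1369)/31 - 2396 = -69*1/31*(-9 - 69 + 50653 - 8214) - 2396 = -69*1/31*42361 - 2396 = -2922909/31 - 2396 = -2997185/31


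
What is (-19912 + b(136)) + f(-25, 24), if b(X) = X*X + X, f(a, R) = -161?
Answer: -1441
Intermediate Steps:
b(X) = X + X**2 (b(X) = X**2 + X = X + X**2)
(-19912 + b(136)) + f(-25, 24) = (-19912 + 136*(1 + 136)) - 161 = (-19912 + 136*137) - 161 = (-19912 + 18632) - 161 = -1280 - 161 = -1441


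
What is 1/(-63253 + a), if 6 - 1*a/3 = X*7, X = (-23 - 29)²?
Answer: -1/120019 ≈ -8.3320e-6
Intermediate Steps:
X = 2704 (X = (-52)² = 2704)
a = -56766 (a = 18 - 8112*7 = 18 - 3*18928 = 18 - 56784 = -56766)
1/(-63253 + a) = 1/(-63253 - 56766) = 1/(-120019) = -1/120019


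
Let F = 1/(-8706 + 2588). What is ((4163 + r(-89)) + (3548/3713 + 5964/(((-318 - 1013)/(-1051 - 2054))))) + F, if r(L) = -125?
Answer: 542780887630713/30235174354 ≈ 17952.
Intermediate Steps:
F = -1/6118 (F = 1/(-6118) = -1/6118 ≈ -0.00016345)
((4163 + r(-89)) + (3548/3713 + 5964/(((-318 - 1013)/(-1051 - 2054))))) + F = ((4163 - 125) + (3548/3713 + 5964/(((-318 - 1013)/(-1051 - 2054))))) - 1/6118 = (4038 + (3548*(1/3713) + 5964/((-1331/(-3105))))) - 1/6118 = (4038 + (3548/3713 + 5964/((-1331*(-1/3105))))) - 1/6118 = (4038 + (3548/3713 + 5964/(1331/3105))) - 1/6118 = (4038 + (3548/3713 + 5964*(3105/1331))) - 1/6118 = (4038 + (3548/3713 + 18518220/1331)) - 1/6118 = (4038 + 68762873248/4942003) - 1/6118 = 88718681362/4942003 - 1/6118 = 542780887630713/30235174354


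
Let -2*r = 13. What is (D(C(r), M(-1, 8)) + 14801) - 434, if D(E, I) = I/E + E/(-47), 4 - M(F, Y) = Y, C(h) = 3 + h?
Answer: 9454287/658 ≈ 14368.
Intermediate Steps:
r = -13/2 (r = -½*13 = -13/2 ≈ -6.5000)
M(F, Y) = 4 - Y
D(E, I) = -E/47 + I/E (D(E, I) = I/E + E*(-1/47) = I/E - E/47 = -E/47 + I/E)
(D(C(r), M(-1, 8)) + 14801) - 434 = ((-(3 - 13/2)/47 + (4 - 1*8)/(3 - 13/2)) + 14801) - 434 = ((-1/47*(-7/2) + (4 - 8)/(-7/2)) + 14801) - 434 = ((7/94 - 4*(-2/7)) + 14801) - 434 = ((7/94 + 8/7) + 14801) - 434 = (801/658 + 14801) - 434 = 9739859/658 - 434 = 9454287/658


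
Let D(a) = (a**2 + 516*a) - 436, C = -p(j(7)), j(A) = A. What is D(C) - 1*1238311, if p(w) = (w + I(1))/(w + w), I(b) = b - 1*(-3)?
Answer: -242873755/196 ≈ -1.2392e+6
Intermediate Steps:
I(b) = 3 + b (I(b) = b + 3 = 3 + b)
p(w) = (4 + w)/(2*w) (p(w) = (w + (3 + 1))/(w + w) = (w + 4)/((2*w)) = (4 + w)*(1/(2*w)) = (4 + w)/(2*w))
C = -11/14 (C = -(4 + 7)/(2*7) = -11/(2*7) = -1*11/14 = -11/14 ≈ -0.78571)
D(a) = -436 + a**2 + 516*a
D(C) - 1*1238311 = (-436 + (-11/14)**2 + 516*(-11/14)) - 1*1238311 = (-436 + 121/196 - 2838/7) - 1238311 = -164799/196 - 1238311 = -242873755/196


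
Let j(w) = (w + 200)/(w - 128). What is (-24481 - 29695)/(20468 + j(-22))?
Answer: -4063200/1535011 ≈ -2.6470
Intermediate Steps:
j(w) = (200 + w)/(-128 + w)
(-24481 - 29695)/(20468 + j(-22)) = (-24481 - 29695)/(20468 + (200 - 22)/(-128 - 22)) = -54176/(20468 + 178/(-150)) = -54176/(20468 - 1/150*178) = -54176/(20468 - 89/75) = -54176/1535011/75 = -54176*75/1535011 = -4063200/1535011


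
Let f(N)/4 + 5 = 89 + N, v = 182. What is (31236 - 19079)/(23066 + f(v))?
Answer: 12157/24130 ≈ 0.50381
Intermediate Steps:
f(N) = 336 + 4*N (f(N) = -20 + 4*(89 + N) = -20 + (356 + 4*N) = 336 + 4*N)
(31236 - 19079)/(23066 + f(v)) = (31236 - 19079)/(23066 + (336 + 4*182)) = 12157/(23066 + (336 + 728)) = 12157/(23066 + 1064) = 12157/24130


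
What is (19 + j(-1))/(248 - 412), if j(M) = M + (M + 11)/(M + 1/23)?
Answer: -83/1804 ≈ -0.046009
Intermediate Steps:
j(M) = M + (11 + M)/(1/23 + M) (j(M) = M + (11 + M)/(M + 1/23) = M + (11 + M)/(1/23 + M))
(19 + j(-1))/(248 - 412) = (19 + (253 + 23*(-1)**2 + 24*(-1))/(1 + 23*(-1)))/(248 - 412) = (19 + (253 + 23*1 - 24)/(1 - 23))/(-164) = (19 + (253 + 23 - 24)/(-22))*(-1/164) = (19 - 1/22*252)*(-1/164) = (19 - 126/11)*(-1/164) = (83/11)*(-1/164) = -83/1804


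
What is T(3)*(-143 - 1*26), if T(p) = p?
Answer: -507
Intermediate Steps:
T(3)*(-143 - 1*26) = 3*(-143 - 1*26) = 3*(-143 - 26) = 3*(-169) = -507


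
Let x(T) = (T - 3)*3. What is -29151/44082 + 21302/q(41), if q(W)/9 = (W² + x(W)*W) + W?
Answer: -129925/446121 ≈ -0.29123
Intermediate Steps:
x(T) = -9 + 3*T (x(T) = (-3 + T)*3 = -9 + 3*T)
q(W) = 9*W + 9*W² + 9*W*(-9 + 3*W) (q(W) = 9*((W² + (-9 + 3*W)*W) + W) = 9*((W² + W*(-9 + 3*W)) + W) = 9*(W + W² + W*(-9 + 3*W)) = 9*W + 9*W² + 9*W*(-9 + 3*W))
-29151/44082 + 21302/q(41) = -29151/44082 + 21302/((36*41*(-2 + 41))) = -29151*1/44082 + 21302/((36*41*39)) = -41/62 + 21302/57564 = -41/62 + 21302*(1/57564) = -41/62 + 10651/28782 = -129925/446121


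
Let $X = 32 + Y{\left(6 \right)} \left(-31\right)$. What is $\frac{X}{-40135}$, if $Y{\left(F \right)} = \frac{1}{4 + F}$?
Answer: $- \frac{289}{401350} \approx -0.00072007$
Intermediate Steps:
$X = \frac{289}{10}$ ($X = 32 + \frac{1}{4 + 6} \left(-31\right) = 32 + \frac{1}{10} \left(-31\right) = 32 - \frac{31}{10} = \frac{289}{10} \approx 28.9$)
$\frac{X}{-40135} = \frac{289}{10 \left(-40135\right)} = \frac{289}{10} \left(- \frac{1}{40135}\right) = - \frac{289}{401350}$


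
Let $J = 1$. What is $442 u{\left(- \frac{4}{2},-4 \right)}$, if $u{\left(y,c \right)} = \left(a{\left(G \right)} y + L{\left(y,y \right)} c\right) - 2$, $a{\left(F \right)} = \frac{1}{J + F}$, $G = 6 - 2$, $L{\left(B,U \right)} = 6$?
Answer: $- \frac{58344}{5} \approx -11669.0$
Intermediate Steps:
$G = 4$ ($G = 6 - 2 = 4$)
$a{\left(F \right)} = \frac{1}{1 + F}$
$u{\left(y,c \right)} = -2 + 6 c + \frac{y}{5}$ ($u{\left(y,c \right)} = \left(\frac{y}{1 + 4} + 6 c\right) - 2 = \left(\frac{y}{5} + 6 c\right) - 2 = \left(6 c + \frac{y}{5}\right) - 2 = -2 + 6 c + \frac{y}{5}$)
$442 u{\left(- \frac{4}{2},-4 \right)} = 442 \left(-2 + 6 \left(-4\right) + \frac{\left(-4\right) \frac{1}{2}}{5}\right) = 442 \left(-2 - 24 + \frac{\left(-4\right) \frac{1}{2}}{5}\right) = 442 \left(-2 - 24 + \frac{1}{5} \left(-2\right)\right) = 442 \left(-2 - 24 - \frac{2}{5}\right) = 442 \left(- \frac{132}{5}\right) = - \frac{58344}{5}$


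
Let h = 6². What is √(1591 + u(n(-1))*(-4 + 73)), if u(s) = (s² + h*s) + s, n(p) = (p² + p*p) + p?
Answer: √4213 ≈ 64.908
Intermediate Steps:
h = 36
n(p) = p + 2*p² (n(p) = (p² + p²) + p = 2*p² + p = p + 2*p²)
u(s) = s² + 37*s (u(s) = (s² + 36*s) + s = s² + 37*s)
√(1591 + u(n(-1))*(-4 + 73)) = √(1591 + ((-(1 + 2*(-1)))*(37 - (1 + 2*(-1))))*(-4 + 73)) = √(1591 + ((-(1 - 2))*(37 - (1 - 2)))*69) = √(1591 + ((-1*(-1))*(37 - 1*(-1)))*69) = √(1591 + (1*(37 + 1))*69) = √(1591 + (1*38)*69) = √(1591 + 38*69) = √(1591 + 2622) = √4213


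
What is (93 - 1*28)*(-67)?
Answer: -4355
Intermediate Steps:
(93 - 1*28)*(-67) = (93 - 28)*(-67) = 65*(-67) = -4355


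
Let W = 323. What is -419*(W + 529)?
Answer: -356988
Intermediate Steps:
-419*(W + 529) = -419*(323 + 529) = -419*852 = -356988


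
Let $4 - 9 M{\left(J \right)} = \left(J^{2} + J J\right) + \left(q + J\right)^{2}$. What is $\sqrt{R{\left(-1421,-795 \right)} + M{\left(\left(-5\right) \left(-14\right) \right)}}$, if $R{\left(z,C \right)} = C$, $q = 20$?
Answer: $\frac{i \sqrt{25051}}{3} \approx 52.758 i$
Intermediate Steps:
$M{\left(J \right)} = \frac{4}{9} - \frac{2 J^{2}}{9} - \frac{\left(20 + J\right)^{2}}{9}$ ($M{\left(J \right)} = \frac{4}{9} - \frac{\left(J^{2} + J J\right) + \left(20 + J\right)^{2}}{9} = \frac{4}{9} - \frac{\left(J^{2} + J^{2}\right) + \left(20 + J\right)^{2}}{9} = \frac{4}{9} - \frac{2 J^{2} + \left(20 + J\right)^{2}}{9} = \frac{4}{9} - \frac{\left(20 + J\right)^{2} + 2 J^{2}}{9} = \frac{4}{9} - \left(\frac{\left(20 + J\right)^{2}}{9} + \frac{2 J^{2}}{9}\right) = \frac{4}{9} - \frac{2 J^{2}}{9} - \frac{\left(20 + J\right)^{2}}{9}$)
$\sqrt{R{\left(-1421,-795 \right)} + M{\left(\left(-5\right) \left(-14\right) \right)}} = \sqrt{-795 - \left(- \frac{4}{9} + \frac{9800}{9} + \frac{\left(20 - -70\right)^{2}}{9}\right)} = \sqrt{-795 - \left(- \frac{4}{9} + \frac{9800}{9} + \frac{\left(20 + 70\right)^{2}}{9}\right)} = \sqrt{-795 - \left(\frac{9796}{9} + 900\right)} = \sqrt{-795 - \frac{17896}{9}} = \sqrt{- \frac{25051}{9}} = \frac{i \sqrt{25051}}{3}$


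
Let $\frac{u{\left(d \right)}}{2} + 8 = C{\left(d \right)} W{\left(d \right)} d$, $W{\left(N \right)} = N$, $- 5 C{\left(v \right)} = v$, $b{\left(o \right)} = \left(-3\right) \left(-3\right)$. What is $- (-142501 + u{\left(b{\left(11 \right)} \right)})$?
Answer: $\frac{714043}{5} \approx 1.4281 \cdot 10^{5}$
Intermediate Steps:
$b{\left(o \right)} = 9$
$C{\left(v \right)} = - \frac{v}{5}$
$u{\left(d \right)} = -16 - \frac{2 d^{3}}{5}$ ($u{\left(d \right)} = -16 + 2 - \frac{d}{5} d d = -16 + 2 - \frac{d^{2}}{5} d = -16 + 2 \left(- \frac{d^{3}}{5}\right) = -16 - \frac{2 d^{3}}{5}$)
$- (-142501 + u{\left(b{\left(11 \right)} \right)}) = - (-142501 - \left(16 + \frac{2 \cdot 9^{3}}{5}\right)) = - (-142501 - \frac{1538}{5}) = \left(-1\right) \left(- \frac{714043}{5}\right) = \frac{714043}{5}$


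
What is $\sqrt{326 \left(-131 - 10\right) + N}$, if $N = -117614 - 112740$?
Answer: $4 i \sqrt{17270} \approx 525.66 i$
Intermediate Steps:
$N = -230354$ ($N = -117614 - 112740 = -230354$)
$\sqrt{326 \left(-131 - 10\right) + N} = \sqrt{326 \left(-131 - 10\right) - 230354} = \sqrt{326 \left(-141\right) - 230354} = \sqrt{-45966 - 230354} = \sqrt{-276320} = 4 i \sqrt{17270}$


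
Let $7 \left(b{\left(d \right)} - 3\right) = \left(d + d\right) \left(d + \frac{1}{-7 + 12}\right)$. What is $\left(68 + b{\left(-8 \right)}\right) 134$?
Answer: $\frac{416606}{35} \approx 11903.0$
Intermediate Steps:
$b{\left(d \right)} = 3 + \frac{2 d \left(\frac{1}{5} + d\right)}{7}$ ($b{\left(d \right)} = 3 + \frac{\left(d + d\right) \left(d + \frac{1}{-7 + 12}\right)}{7} = 3 + \frac{2 d \left(d + \frac{1}{5}\right)}{7} = 3 + \frac{2 d \left(\frac{1}{5} + d\right)}{7}$)
$\left(68 + b{\left(-8 \right)}\right) 134 = \left(68 + \left(3 + \frac{2 \left(-8\right)^{2}}{7} + \frac{2}{35} \left(-8\right)\right)\right) 134 = \left(68 + \left(3 + \frac{2}{7} \cdot 64 - \frac{16}{35}\right)\right) 134 = \left(68 + \left(3 + \frac{128}{7} - \frac{16}{35}\right)\right) 134 = \left(68 + \frac{729}{35}\right) 134 = \frac{3109}{35} \cdot 134 = \frac{416606}{35}$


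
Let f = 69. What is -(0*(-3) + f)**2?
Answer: -4761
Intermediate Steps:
-(0*(-3) + f)**2 = -(0*(-3) + 69)**2 = -(0 + 69)**2 = -1*69**2 = -1*4761 = -4761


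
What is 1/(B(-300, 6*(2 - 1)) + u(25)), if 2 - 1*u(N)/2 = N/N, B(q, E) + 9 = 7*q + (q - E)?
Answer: -1/2413 ≈ -0.00041442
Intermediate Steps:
B(q, E) = -9 - E + 8*q (B(q, E) = -9 + (7*q + (q - E)) = -9 + (-E + 8*q) = -9 - E + 8*q)
u(N) = 2 (u(N) = 4 - 2*N/N = 4 - 2*1 = 4 - 2 = 2)
1/(B(-300, 6*(2 - 1)) + u(25)) = 1/((-9 - 6*(2 - 1) + 8*(-300)) + 2) = 1/((-9 - 6 - 2400) + 2) = 1/(-2415 + 2) = 1/(-2413) = -1/2413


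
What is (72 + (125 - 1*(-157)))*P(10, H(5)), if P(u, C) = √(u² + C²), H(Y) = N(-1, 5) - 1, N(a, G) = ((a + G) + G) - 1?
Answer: 354*√149 ≈ 4321.1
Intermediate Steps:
N(a, G) = -1 + a + 2*G (N(a, G) = ((G + a) + G) - 1 = (a + 2*G) - 1 = -1 + a + 2*G)
H(Y) = 7 (H(Y) = (-1 - 1 + 2*5) - 1 = (-1 - 1 + 10) - 1 = 8 - 1 = 7)
P(u, C) = √(C² + u²)
(72 + (125 - 1*(-157)))*P(10, H(5)) = (72 + (125 - 1*(-157)))*√(7² + 10²) = (72 + (125 + 157))*√(49 + 100) = (72 + 282)*√149 = 354*√149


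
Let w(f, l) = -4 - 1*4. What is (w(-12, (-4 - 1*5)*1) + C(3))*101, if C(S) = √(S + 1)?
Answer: -606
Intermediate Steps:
C(S) = √(1 + S)
w(f, l) = -8 (w(f, l) = -4 - 4 = -8)
(w(-12, (-4 - 1*5)*1) + C(3))*101 = (-8 + √(1 + 3))*101 = (-8 + √4)*101 = (-8 + 2)*101 = -6*101 = -606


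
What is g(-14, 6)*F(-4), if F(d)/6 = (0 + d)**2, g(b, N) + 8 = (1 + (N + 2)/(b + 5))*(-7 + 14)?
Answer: -2080/3 ≈ -693.33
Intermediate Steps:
g(b, N) = -1 + 7*(2 + N)/(5 + b) (g(b, N) = -8 + (1 + (N + 2)/(b + 5))*(-7 + 14) = -8 + (1 + (2 + N)/(5 + b))*7 = -8 + (7 + 7*(2 + N)/(5 + b)) = -1 + 7*(2 + N)/(5 + b))
F(d) = 6*d**2 (F(d) = 6*(0 + d)**2 = 6*d**2)
g(-14, 6)*F(-4) = ((9 - 1*(-14) + 7*6)/(5 - 14))*(6*(-4)**2) = ((9 + 14 + 42)/(-9))*(6*16) = -1/9*65*96 = -65/9*96 = -2080/3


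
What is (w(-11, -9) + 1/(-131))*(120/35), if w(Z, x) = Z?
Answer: -4944/131 ≈ -37.740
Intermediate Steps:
(w(-11, -9) + 1/(-131))*(120/35) = (-11 + 1/(-131))*(120/35) = (-11 - 1/131)*(120*(1/35)) = -1442/131*24/7 = -4944/131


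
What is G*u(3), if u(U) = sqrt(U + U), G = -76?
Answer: -76*sqrt(6) ≈ -186.16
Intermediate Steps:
u(U) = sqrt(2)*sqrt(U) (u(U) = sqrt(2*U) = sqrt(2)*sqrt(U))
G*u(3) = -76*sqrt(2)*sqrt(3) = -76*sqrt(6)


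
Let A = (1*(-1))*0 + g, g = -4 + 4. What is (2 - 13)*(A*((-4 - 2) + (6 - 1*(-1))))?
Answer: 0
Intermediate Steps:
g = 0
A = 0 (A = (1*(-1))*0 + 0 = -1*0 + 0 = 0 + 0 = 0)
(2 - 13)*(A*((-4 - 2) + (6 - 1*(-1)))) = (2 - 13)*(0*((-4 - 2) + (6 - 1*(-1)))) = -0*(-6 + (6 + 1)) = -0*(-6 + 7) = -0 = -11*0 = 0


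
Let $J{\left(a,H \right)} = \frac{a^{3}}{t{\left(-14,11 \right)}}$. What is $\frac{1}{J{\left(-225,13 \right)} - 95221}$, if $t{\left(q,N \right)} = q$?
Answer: $\frac{14}{10057531} \approx 1.392 \cdot 10^{-6}$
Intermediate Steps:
$J{\left(a,H \right)} = - \frac{a^{3}}{14}$ ($J{\left(a,H \right)} = \frac{a^{3}}{-14} = a^{3} \left(- \frac{1}{14}\right) = - \frac{a^{3}}{14}$)
$\frac{1}{J{\left(-225,13 \right)} - 95221} = \frac{1}{- \frac{\left(-225\right)^{3}}{14} - 95221} = \frac{1}{\left(- \frac{1}{14}\right) \left(-11390625\right) - 95221} = \frac{1}{\frac{11390625}{14} - 95221} = \frac{1}{\frac{10057531}{14}} = \frac{14}{10057531}$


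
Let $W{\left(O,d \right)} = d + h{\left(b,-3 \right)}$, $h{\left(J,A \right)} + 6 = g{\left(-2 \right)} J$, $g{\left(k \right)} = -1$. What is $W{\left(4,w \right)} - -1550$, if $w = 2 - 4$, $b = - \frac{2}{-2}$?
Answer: $1541$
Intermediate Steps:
$b = 1$ ($b = \left(-2\right) \left(- \frac{1}{2}\right) = 1$)
$h{\left(J,A \right)} = -6 - J$
$w = -2$
$W{\left(O,d \right)} = -7 + d$ ($W{\left(O,d \right)} = d - 7 = -7 + d$)
$W{\left(4,w \right)} - -1550 = \left(-7 - 2\right) - -1550 = -9 + 1550 = 1541$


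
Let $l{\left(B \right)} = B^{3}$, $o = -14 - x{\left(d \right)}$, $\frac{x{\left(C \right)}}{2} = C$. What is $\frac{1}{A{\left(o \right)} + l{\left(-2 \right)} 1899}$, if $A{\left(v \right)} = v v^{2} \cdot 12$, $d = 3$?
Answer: $- \frac{1}{111192} \approx -8.9934 \cdot 10^{-6}$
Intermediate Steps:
$x{\left(C \right)} = 2 C$
$o = -20$ ($o = -14 - 2 \cdot 3 = -14 - 6 = -20$)
$A{\left(v \right)} = 12 v^{3}$ ($A{\left(v \right)} = v^{3} \cdot 12 = 12 v^{3}$)
$\frac{1}{A{\left(o \right)} + l{\left(-2 \right)} 1899} = \frac{1}{12 \left(-20\right)^{3} + \left(-2\right)^{3} \cdot 1899} = \frac{1}{12 \left(-8000\right) - 15192} = \frac{1}{-96000 - 15192} = \frac{1}{-111192} = - \frac{1}{111192}$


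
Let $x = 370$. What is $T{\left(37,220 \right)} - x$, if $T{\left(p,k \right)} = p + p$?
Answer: $-296$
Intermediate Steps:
$T{\left(p,k \right)} = 2 p$
$T{\left(37,220 \right)} - x = 2 \cdot 37 - 370 = 74 - 370 = -296$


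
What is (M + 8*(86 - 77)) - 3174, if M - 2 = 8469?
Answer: 5369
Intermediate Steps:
M = 8471 (M = 2 + 8469 = 8471)
(M + 8*(86 - 77)) - 3174 = (8471 + 8*(86 - 77)) - 3174 = (8471 + 8*9) - 3174 = (8471 + 72) - 3174 = 8543 - 3174 = 5369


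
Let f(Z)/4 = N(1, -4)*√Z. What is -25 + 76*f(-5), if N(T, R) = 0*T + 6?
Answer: -25 + 1824*I*√5 ≈ -25.0 + 4078.6*I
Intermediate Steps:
N(T, R) = 6 (N(T, R) = 0 + 6 = 6)
f(Z) = 24*√Z (f(Z) = 4*(6*√Z) = 24*√Z)
-25 + 76*f(-5) = -25 + 76*(24*√(-5)) = -25 + 76*(24*(I*√5)) = -25 + 76*(24*I*√5) = -25 + 1824*I*√5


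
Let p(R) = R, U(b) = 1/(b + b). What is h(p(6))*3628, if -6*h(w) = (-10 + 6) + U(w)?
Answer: 42629/18 ≈ 2368.3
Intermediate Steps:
U(b) = 1/(2*b)
h(w) = ⅔ - 1/(12*w) (h(w) = -((-10 + 6) + 1/(2*w))/6 = -(-4 + 1/(2*w))/6 = ⅔ - 1/(12*w))
h(p(6))*3628 = ((1/12)*(-1 + 8*6)/6)*3628 = ((1/12)*(⅙)*(-1 + 48))*3628 = ((1/12)*(⅙)*47)*3628 = (47/72)*3628 = 42629/18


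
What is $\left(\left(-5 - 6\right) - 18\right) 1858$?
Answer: $-53882$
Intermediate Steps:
$\left(\left(-5 - 6\right) - 18\right) 1858 = \left(-11 - 18\right) 1858 = \left(-29\right) 1858 = -53882$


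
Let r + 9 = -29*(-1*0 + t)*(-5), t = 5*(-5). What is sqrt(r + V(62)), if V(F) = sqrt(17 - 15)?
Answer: sqrt(-3634 + sqrt(2)) ≈ 60.271*I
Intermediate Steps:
t = -25
V(F) = sqrt(2)
r = -3634 (r = -9 - 29*(-1*0 - 25)*(-5) = -9 - 29*(0 - 25)*(-5) = -9 - 29*(-25)*(-5) = -9 + 725*(-5) = -9 - 3625 = -3634)
sqrt(r + V(62)) = sqrt(-3634 + sqrt(2))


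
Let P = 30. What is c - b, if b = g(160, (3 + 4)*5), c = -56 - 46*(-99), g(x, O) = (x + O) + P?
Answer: 4273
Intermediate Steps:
g(x, O) = 30 + O + x (g(x, O) = (x + O) + 30 = (O + x) + 30 = 30 + O + x)
c = 4498 (c = -56 + 4554 = 4498)
b = 225 (b = 30 + (3 + 4)*5 + 160 = 30 + 7*5 + 160 = 30 + 35 + 160 = 225)
c - b = 4498 - 1*225 = 4498 - 225 = 4273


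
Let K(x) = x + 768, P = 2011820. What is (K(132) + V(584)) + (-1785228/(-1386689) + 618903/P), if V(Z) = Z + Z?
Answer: 5773691380487767/2789768663980 ≈ 2069.6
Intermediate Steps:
K(x) = 768 + x
V(Z) = 2*Z
(K(132) + V(584)) + (-1785228/(-1386689) + 618903/P) = ((768 + 132) + 2*584) + (-1785228/(-1386689) + 618903/2011820) = (900 + 1168) + (-1785228*(-1/1386689) + 618903*(1/2011820)) = 2068 + (1785228/1386689 + 618903/2011820) = 2068 + 4449783377127/2789768663980 = 5773691380487767/2789768663980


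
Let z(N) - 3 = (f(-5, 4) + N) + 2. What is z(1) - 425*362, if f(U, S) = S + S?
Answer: -153836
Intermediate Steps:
f(U, S) = 2*S
z(N) = 13 + N (z(N) = 3 + ((2*4 + N) + 2) = 3 + ((8 + N) + 2) = 3 + (10 + N) = 13 + N)
z(1) - 425*362 = (13 + 1) - 425*362 = 14 - 153850 = -153836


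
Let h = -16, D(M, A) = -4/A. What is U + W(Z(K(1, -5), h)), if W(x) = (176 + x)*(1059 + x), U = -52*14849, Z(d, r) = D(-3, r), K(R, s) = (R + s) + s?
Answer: -9367283/16 ≈ -5.8546e+5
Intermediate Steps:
K(R, s) = R + 2*s
Z(d, r) = -4/r
U = -772148
U + W(Z(K(1, -5), h)) = -772148 + (186384 + (-4/(-16))**2 + 1235*(-4/(-16))) = -772148 + (186384 + (-4*(-1/16))**2 + 1235*(-4*(-1/16))) = -772148 + (186384 + (1/4)**2 + 1235*(1/4)) = -772148 + (186384 + 1/16 + 1235/4) = -772148 + 2987085/16 = -9367283/16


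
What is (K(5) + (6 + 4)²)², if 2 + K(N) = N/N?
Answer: 9801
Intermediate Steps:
K(N) = -1 (K(N) = -2 + N/N = -2 + 1 = -1)
(K(5) + (6 + 4)²)² = (-1 + (6 + 4)²)² = (-1 + 10²)² = (-1 + 100)² = 99² = 9801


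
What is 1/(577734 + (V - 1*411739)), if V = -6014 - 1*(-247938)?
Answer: 1/407919 ≈ 2.4515e-6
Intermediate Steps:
V = 241924 (V = -6014 + 247938 = 241924)
1/(577734 + (V - 1*411739)) = 1/(577734 + (241924 - 1*411739)) = 1/(577734 + (241924 - 411739)) = 1/(577734 - 169815) = 1/407919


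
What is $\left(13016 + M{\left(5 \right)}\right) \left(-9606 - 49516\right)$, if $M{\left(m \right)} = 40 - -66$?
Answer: $-775798884$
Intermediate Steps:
$M{\left(m \right)} = 106$ ($M{\left(m \right)} = 40 + 66 = 106$)
$\left(13016 + M{\left(5 \right)}\right) \left(-9606 - 49516\right) = \left(13016 + 106\right) \left(-9606 - 49516\right) = 13122 \left(-59122\right) = -775798884$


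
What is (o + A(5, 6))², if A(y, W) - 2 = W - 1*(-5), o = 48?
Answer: 3721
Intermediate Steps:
A(y, W) = 7 + W (A(y, W) = 2 + (W - 1*(-5)) = 2 + (W + 5) = 2 + (5 + W) = 7 + W)
(o + A(5, 6))² = (48 + (7 + 6))² = (48 + 13)² = 61² = 3721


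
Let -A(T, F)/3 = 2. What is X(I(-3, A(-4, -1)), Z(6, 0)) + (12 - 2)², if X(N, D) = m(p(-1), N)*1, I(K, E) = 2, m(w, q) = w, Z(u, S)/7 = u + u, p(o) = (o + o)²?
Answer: 104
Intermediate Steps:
A(T, F) = -6 (A(T, F) = -3*2 = -6)
p(o) = 4*o² (p(o) = (2*o)² = 4*o²)
Z(u, S) = 14*u (Z(u, S) = 7*(u + u) = 7*(2*u) = 14*u)
X(N, D) = 4 (X(N, D) = (4*(-1)²)*1 = (4*1)*1 = 4*1 = 4)
X(I(-3, A(-4, -1)), Z(6, 0)) + (12 - 2)² = 4 + (12 - 2)² = 4 + 10² = 4 + 100 = 104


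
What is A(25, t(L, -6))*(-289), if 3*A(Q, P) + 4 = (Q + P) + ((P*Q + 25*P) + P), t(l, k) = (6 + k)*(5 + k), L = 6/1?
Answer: -2023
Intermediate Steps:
L = 6 (L = 6*1 = 6)
t(l, k) = (5 + k)*(6 + k)
A(Q, P) = -4/3 + 9*P + Q/3 + P*Q/3 (A(Q, P) = -4/3 + ((Q + P) + ((P*Q + 25*P) + P))/3 = -4/3 + ((P + Q) + ((25*P + P*Q) + P))/3 = -4/3 + ((P + Q) + (26*P + P*Q))/3 = -4/3 + (Q + 27*P + P*Q)/3 = -4/3 + (9*P + Q/3 + P*Q/3) = -4/3 + 9*P + Q/3 + P*Q/3)
A(25, t(L, -6))*(-289) = (-4/3 + 9*(30 + (-6)² + 11*(-6)) + (⅓)*25 + (⅓)*(30 + (-6)² + 11*(-6))*25)*(-289) = (-4/3 + 9*(30 + 36 - 66) + 25/3 + (⅓)*(30 + 36 - 66)*25)*(-289) = (-4/3 + 9*0 + 25/3 + (⅓)*0*25)*(-289) = (-4/3 + 0 + 25/3 + 0)*(-289) = 7*(-289) = -2023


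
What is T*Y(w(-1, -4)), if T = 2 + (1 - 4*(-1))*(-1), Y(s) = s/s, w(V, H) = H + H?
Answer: -3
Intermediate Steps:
w(V, H) = 2*H
Y(s) = 1
T = -3 (T = 2 + (1 + 4)*(-1) = 2 + 5*(-1) = 2 - 5 = -3)
T*Y(w(-1, -4)) = -3*1 = -3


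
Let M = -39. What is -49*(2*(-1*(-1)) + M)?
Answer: 1813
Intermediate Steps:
-49*(2*(-1*(-1)) + M) = -49*(2*(-1*(-1)) - 39) = -49*(2*1 - 39) = -49*(2 - 39) = -49*(-37) = 1813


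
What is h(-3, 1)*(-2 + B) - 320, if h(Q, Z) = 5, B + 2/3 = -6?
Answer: -1090/3 ≈ -363.33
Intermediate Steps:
B = -20/3 (B = -⅔ - 6 = -20/3 ≈ -6.6667)
h(-3, 1)*(-2 + B) - 320 = 5*(-2 - 20/3) - 320 = 5*(-26/3) - 320 = -130/3 - 320 = -1090/3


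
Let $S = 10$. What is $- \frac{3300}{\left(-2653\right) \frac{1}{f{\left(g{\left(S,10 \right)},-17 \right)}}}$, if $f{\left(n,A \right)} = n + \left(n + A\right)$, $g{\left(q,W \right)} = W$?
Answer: $\frac{9900}{2653} \approx 3.7316$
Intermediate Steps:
$f{\left(n,A \right)} = A + 2 n$ ($f{\left(n,A \right)} = n + \left(A + n\right) = A + 2 n$)
$- \frac{3300}{\left(-2653\right) \frac{1}{f{\left(g{\left(S,10 \right)},-17 \right)}}} = - \frac{3300}{\left(-2653\right) \frac{1}{-17 + 2 \cdot 10}} = - \frac{3300}{\left(-2653\right) \frac{1}{-17 + 20}} = - \frac{3300}{\left(-2653\right) \frac{1}{3}} = - \frac{3300}{- \frac{2653}{3}} = \left(-3300\right) \left(- \frac{3}{2653}\right) = \frac{9900}{2653}$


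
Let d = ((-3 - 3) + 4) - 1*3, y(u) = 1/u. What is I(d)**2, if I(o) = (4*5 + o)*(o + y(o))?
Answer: 6084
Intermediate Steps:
y(u) = 1/u
d = -5 (d = (-6 + 4) - 3 = -2 - 3 = -5)
I(o) = (20 + o)*(o + 1/o) (I(o) = (4*5 + o)*(o + 1/o) = (20 + o)*(o + 1/o))
I(d)**2 = (1 + (-5)**2 + 20*(-5) + 20/(-5))**2 = (1 + 25 - 100 + 20*(-1/5))**2 = (1 + 25 - 100 - 4)**2 = (-78)**2 = 6084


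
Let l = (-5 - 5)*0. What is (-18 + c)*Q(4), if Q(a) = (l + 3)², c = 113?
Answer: 855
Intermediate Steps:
l = 0 (l = -10*0 = 0)
Q(a) = 9 (Q(a) = (0 + 3)² = 3² = 9)
(-18 + c)*Q(4) = (-18 + 113)*9 = 95*9 = 855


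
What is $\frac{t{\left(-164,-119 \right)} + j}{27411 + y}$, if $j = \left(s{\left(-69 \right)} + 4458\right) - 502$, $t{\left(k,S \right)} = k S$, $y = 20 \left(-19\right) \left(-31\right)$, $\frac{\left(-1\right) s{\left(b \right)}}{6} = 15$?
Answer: $\frac{23382}{39191} \approx 0.59662$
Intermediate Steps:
$s{\left(b \right)} = -90$ ($s{\left(b \right)} = \left(-6\right) 15 = -90$)
$y = 11780$ ($y = \left(-380\right) \left(-31\right) = 11780$)
$t{\left(k,S \right)} = S k$
$j = 3866$ ($j = \left(-90 + 4458\right) - 502 = 4368 - 502 = 3866$)
$\frac{t{\left(-164,-119 \right)} + j}{27411 + y} = \frac{\left(-119\right) \left(-164\right) + 3866}{27411 + 11780} = \frac{19516 + 3866}{39191} = 23382 \cdot \frac{1}{39191} = \frac{23382}{39191}$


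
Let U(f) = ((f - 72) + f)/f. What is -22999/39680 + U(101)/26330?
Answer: -6115677227/10552221440 ≈ -0.57956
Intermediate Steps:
U(f) = (-72 + 2*f)/f (U(f) = ((-72 + f) + f)/f = (-72 + 2*f)/f)
-22999/39680 + U(101)/26330 = -22999/39680 + (2 - 72/101)/26330 = -22999*1/39680 + (2 - 72*1/101)*(1/26330) = -22999/39680 + (2 - 72/101)*(1/26330) = -22999/39680 + (130/101)*(1/26330) = -22999/39680 + 13/265933 = -6115677227/10552221440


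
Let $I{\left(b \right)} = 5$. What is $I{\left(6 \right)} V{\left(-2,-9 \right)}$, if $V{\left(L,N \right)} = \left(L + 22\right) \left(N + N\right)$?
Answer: $-1800$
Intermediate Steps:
$V{\left(L,N \right)} = 2 N \left(22 + L\right)$ ($V{\left(L,N \right)} = \left(22 + L\right) 2 N = 2 N \left(22 + L\right)$)
$I{\left(6 \right)} V{\left(-2,-9 \right)} = 5 \cdot 2 \left(-9\right) \left(22 - 2\right) = 5 \cdot 2 \left(-9\right) 20 = 5 \left(-360\right) = -1800$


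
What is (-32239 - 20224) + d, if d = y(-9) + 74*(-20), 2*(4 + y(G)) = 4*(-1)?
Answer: -53949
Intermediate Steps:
y(G) = -6 (y(G) = -4 + (4*(-1))/2 = -4 + (1/2)*(-4) = -4 - 2 = -6)
d = -1486 (d = -6 + 74*(-20) = -6 - 1480 = -1486)
(-32239 - 20224) + d = (-32239 - 20224) - 1486 = -52463 - 1486 = -53949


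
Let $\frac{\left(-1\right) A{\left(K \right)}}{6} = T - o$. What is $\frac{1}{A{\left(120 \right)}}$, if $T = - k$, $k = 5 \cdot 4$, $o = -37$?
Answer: $- \frac{1}{102} \approx -0.0098039$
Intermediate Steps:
$k = 20$
$T = -20$ ($T = \left(-1\right) 20 = -20$)
$A{\left(K \right)} = -102$ ($A{\left(K \right)} = - 6 \left(-20 - -37\right) = - 6 \left(-20 + 37\right) = \left(-6\right) 17 = -102$)
$\frac{1}{A{\left(120 \right)}} = \frac{1}{-102} = - \frac{1}{102}$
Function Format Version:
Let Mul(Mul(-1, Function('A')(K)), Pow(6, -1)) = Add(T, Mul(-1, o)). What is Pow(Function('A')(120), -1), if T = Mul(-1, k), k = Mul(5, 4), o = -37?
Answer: Rational(-1, 102) ≈ -0.0098039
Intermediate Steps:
k = 20
T = -20 (T = Mul(-1, 20) = -20)
Function('A')(K) = -102 (Function('A')(K) = Mul(-6, Add(-20, Mul(-1, -37))) = Mul(-6, Add(-20, 37)) = Mul(-6, 17) = -102)
Pow(Function('A')(120), -1) = Pow(-102, -1) = Rational(-1, 102)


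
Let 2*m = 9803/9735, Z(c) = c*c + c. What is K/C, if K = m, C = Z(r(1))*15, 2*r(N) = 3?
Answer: 19606/2190375 ≈ 0.0089510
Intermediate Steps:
r(N) = 3/2 (r(N) = (½)*3 = 3/2)
Z(c) = c + c² (Z(c) = c² + c = c + c²)
m = 9803/19470 (m = (9803/9735)/2 = (9803*(1/9735))/2 = (½)*(9803/9735) = 9803/19470 ≈ 0.50349)
C = 225/4 (C = (3*(1 + 3/2)/2)*15 = ((3/2)*(5/2))*15 = (15/4)*15 = 225/4 ≈ 56.250)
K = 9803/19470 ≈ 0.50349
K/C = (9803/19470)/(225/4) = (4/225)*(9803/19470) = 19606/2190375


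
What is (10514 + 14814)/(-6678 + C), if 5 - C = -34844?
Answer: 25328/28171 ≈ 0.89908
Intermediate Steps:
C = 34849 (C = 5 - 1*(-34844) = 5 + 34844 = 34849)
(10514 + 14814)/(-6678 + C) = (10514 + 14814)/(-6678 + 34849) = 25328/28171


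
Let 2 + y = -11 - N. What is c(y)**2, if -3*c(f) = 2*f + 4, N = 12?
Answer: 2116/9 ≈ 235.11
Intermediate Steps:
y = -25 (y = -2 + (-11 - 1*12) = -2 + (-11 - 12) = -2 - 23 = -25)
c(f) = -4/3 - 2*f/3 (c(f) = -(2*f + 4)/3 = -(4 + 2*f)/3 = -4/3 - 2*f/3)
c(y)**2 = (-4/3 - 2/3*(-25))**2 = (-4/3 + 50/3)**2 = (46/3)**2 = 2116/9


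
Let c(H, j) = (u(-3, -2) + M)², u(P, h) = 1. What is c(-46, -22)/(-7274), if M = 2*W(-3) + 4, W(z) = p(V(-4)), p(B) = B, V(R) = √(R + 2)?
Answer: -17/7274 - 10*I*√2/3637 ≈ -0.0023371 - 0.0038884*I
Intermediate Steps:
V(R) = √(2 + R)
W(z) = I*√2 (W(z) = √(2 - 4) = √(-2) = I*√2)
M = 4 + 2*I*√2 (M = 2*(I*√2) + 4 = 2*I*√2 + 4 = 4 + 2*I*√2 ≈ 4.0 + 2.8284*I)
c(H, j) = (5 + 2*I*√2)² (c(H, j) = (1 + (4 + 2*I*√2))² = (5 + 2*I*√2)²)
c(-46, -22)/(-7274) = (17 + 20*I*√2)/(-7274) = (17 + 20*I*√2)*(-1/7274) = -17/7274 - 10*I*√2/3637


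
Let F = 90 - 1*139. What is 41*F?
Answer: -2009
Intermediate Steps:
F = -49 (F = 90 - 139 = -49)
41*F = 41*(-49) = -2009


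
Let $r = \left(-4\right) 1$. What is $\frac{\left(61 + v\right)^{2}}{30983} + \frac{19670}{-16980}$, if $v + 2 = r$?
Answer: $- \frac{55807111}{52609134} \approx -1.0608$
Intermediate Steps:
$r = -4$
$v = -6$ ($v = -2 - 4 = -6$)
$\frac{\left(61 + v\right)^{2}}{30983} + \frac{19670}{-16980} = \frac{\left(61 - 6\right)^{2}}{30983} + \frac{19670}{-16980} = 55^{2} \cdot \frac{1}{30983} + 19670 \left(- \frac{1}{16980}\right) = 3025 \cdot \frac{1}{30983} - \frac{1967}{1698} = \frac{3025}{30983} - \frac{1967}{1698} = - \frac{55807111}{52609134}$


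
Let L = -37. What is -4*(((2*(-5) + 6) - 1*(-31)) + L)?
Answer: 40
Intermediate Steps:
-4*(((2*(-5) + 6) - 1*(-31)) + L) = -4*(((2*(-5) + 6) - 1*(-31)) - 37) = -4*(((-10 + 6) + 31) - 37) = -4*((-4 + 31) - 37) = -4*(27 - 37) = -4*(-10) = 40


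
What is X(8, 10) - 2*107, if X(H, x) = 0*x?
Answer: -214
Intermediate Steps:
X(H, x) = 0
X(8, 10) - 2*107 = 0 - 2*107 = 0 - 214 = -214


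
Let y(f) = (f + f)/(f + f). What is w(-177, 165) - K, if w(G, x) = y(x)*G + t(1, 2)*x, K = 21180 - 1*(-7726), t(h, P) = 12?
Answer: -27103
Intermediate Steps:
K = 28906 (K = 21180 + 7726 = 28906)
y(f) = 1 (y(f) = (2*f)/((2*f)) = (2*f)*(1/(2*f)) = 1)
w(G, x) = G + 12*x (w(G, x) = 1*G + 12*x = G + 12*x)
w(-177, 165) - K = (-177 + 12*165) - 1*28906 = (-177 + 1980) - 28906 = 1803 - 28906 = -27103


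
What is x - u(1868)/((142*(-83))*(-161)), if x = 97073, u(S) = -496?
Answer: 92100241677/948773 ≈ 97073.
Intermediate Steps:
x - u(1868)/((142*(-83))*(-161)) = 97073 - (-496)/((142*(-83))*(-161)) = 97073 - (-496)/((-11786*(-161))) = 97073 - (-496)/1897546 = 97073 - 1*(-248/948773) = 97073 + 248/948773 = 92100241677/948773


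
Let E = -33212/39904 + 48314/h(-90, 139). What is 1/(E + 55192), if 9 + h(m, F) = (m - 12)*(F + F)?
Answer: 282969240/15616920799021 ≈ 1.8119e-5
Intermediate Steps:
h(m, F) = -9 + 2*F*(-12 + m) (h(m, F) = -9 + (m - 12)*(F + F) = -9 + (-12 + m)*(2*F) = -9 + 2*F*(-12 + m))
E = -717495059/282969240 (E = -33212/39904 + 48314/(-9 - 24*139 + 2*139*(-90)) = -33212*1/39904 + 48314/(-9 - 3336 - 25020) = -8303/9976 + 48314/(-28365) = -8303/9976 + 48314*(-1/28365) = -8303/9976 - 48314/28365 = -717495059/282969240 ≈ -2.5356)
1/(E + 55192) = 1/(-717495059/282969240 + 55192) = 1/(15616920799021/282969240) = 282969240/15616920799021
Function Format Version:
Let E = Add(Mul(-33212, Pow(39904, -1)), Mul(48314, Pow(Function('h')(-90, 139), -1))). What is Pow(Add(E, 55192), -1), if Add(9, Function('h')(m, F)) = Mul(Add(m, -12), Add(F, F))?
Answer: Rational(282969240, 15616920799021) ≈ 1.8119e-5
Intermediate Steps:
Function('h')(m, F) = Add(-9, Mul(2, F, Add(-12, m))) (Function('h')(m, F) = Add(-9, Mul(Add(m, -12), Add(F, F))) = Add(-9, Mul(Add(-12, m), Mul(2, F))) = Add(-9, Mul(2, F, Add(-12, m))))
E = Rational(-717495059, 282969240) (E = Add(Mul(-33212, Pow(39904, -1)), Mul(48314, Pow(Add(-9, Mul(-24, 139), Mul(2, 139, -90)), -1))) = Add(Mul(-33212, Rational(1, 39904)), Mul(48314, Pow(Add(-9, -3336, -25020), -1))) = Add(Rational(-8303, 9976), Mul(48314, Pow(-28365, -1))) = Add(Rational(-8303, 9976), Mul(48314, Rational(-1, 28365))) = Add(Rational(-8303, 9976), Rational(-48314, 28365)) = Rational(-717495059, 282969240) ≈ -2.5356)
Pow(Add(E, 55192), -1) = Pow(Add(Rational(-717495059, 282969240), 55192), -1) = Pow(Rational(15616920799021, 282969240), -1) = Rational(282969240, 15616920799021)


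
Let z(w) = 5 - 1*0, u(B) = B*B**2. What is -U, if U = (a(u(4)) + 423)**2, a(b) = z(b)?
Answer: -183184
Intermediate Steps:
u(B) = B**3
z(w) = 5 (z(w) = 5 + 0 = 5)
a(b) = 5
U = 183184 (U = (5 + 423)**2 = 428**2 = 183184)
-U = -1*183184 = -183184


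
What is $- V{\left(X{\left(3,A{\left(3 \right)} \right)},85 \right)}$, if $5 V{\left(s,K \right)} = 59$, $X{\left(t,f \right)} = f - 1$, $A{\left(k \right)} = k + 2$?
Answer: $- \frac{59}{5} \approx -11.8$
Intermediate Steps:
$A{\left(k \right)} = 2 + k$
$X{\left(t,f \right)} = -1 + f$
$V{\left(s,K \right)} = \frac{59}{5}$ ($V{\left(s,K \right)} = \frac{1}{5} \cdot 59 = \frac{59}{5}$)
$- V{\left(X{\left(3,A{\left(3 \right)} \right)},85 \right)} = \left(-1\right) \frac{59}{5} = - \frac{59}{5}$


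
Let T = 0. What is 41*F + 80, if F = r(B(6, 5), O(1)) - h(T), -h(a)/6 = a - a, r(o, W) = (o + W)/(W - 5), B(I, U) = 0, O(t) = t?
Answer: 279/4 ≈ 69.750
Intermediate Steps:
r(o, W) = (W + o)/(-5 + W)
h(a) = 0 (h(a) = -6*(a - a) = -6*0 = 0)
F = -¼ (F = (1 + 0)/(-5 + 1) - 1*0 = 1/(-4) + 0 = -¼*1 + 0 = -¼ + 0 = -¼ ≈ -0.25000)
41*F + 80 = 41*(-¼) + 80 = -41/4 + 80 = 279/4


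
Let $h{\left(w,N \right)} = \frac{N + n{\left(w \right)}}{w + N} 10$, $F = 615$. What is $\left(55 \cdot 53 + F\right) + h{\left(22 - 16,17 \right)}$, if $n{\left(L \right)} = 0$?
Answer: $\frac{81360}{23} \approx 3537.4$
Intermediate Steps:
$h{\left(w,N \right)} = \frac{10 N}{N + w}$ ($h{\left(w,N \right)} = \frac{N + 0}{w + N} 10 = \frac{N}{N + w} 10 = \frac{10 N}{N + w}$)
$\left(55 \cdot 53 + F\right) + h{\left(22 - 16,17 \right)} = \left(55 \cdot 53 + 615\right) + 10 \cdot 17 \frac{1}{17 + \left(22 - 16\right)} = \left(2915 + 615\right) + 10 \cdot 17 \frac{1}{17 + \left(22 - 16\right)} = 3530 + 10 \cdot 17 \frac{1}{17 + 6} = 3530 + 10 \cdot 17 \cdot \frac{1}{23} = 3530 + \frac{170}{23} = \frac{81360}{23}$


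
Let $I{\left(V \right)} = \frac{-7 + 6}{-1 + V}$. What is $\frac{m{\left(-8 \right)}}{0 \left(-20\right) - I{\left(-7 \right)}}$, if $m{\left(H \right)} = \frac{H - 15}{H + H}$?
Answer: $- \frac{23}{2} \approx -11.5$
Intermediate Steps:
$I{\left(V \right)} = - \frac{1}{-1 + V}$
$m{\left(H \right)} = \frac{-15 + H}{2 H}$
$\frac{m{\left(-8 \right)}}{0 \left(-20\right) - I{\left(-7 \right)}} = \frac{\frac{1}{2} \frac{1}{-8} \left(-15 - 8\right)}{0 \left(-20\right) - - \frac{1}{-1 - 7}} = \frac{\frac{1}{2} \left(- \frac{1}{8}\right) \left(-23\right)}{0 - - \frac{1}{-8}} = \frac{23}{16 \left(0 - \left(-1\right) \left(- \frac{1}{8}\right)\right)} = \frac{23}{16 \left(0 - \frac{1}{8}\right)} = \frac{23}{16 \left(- \frac{1}{8}\right)} = \frac{23}{16} \left(-8\right) = - \frac{23}{2}$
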